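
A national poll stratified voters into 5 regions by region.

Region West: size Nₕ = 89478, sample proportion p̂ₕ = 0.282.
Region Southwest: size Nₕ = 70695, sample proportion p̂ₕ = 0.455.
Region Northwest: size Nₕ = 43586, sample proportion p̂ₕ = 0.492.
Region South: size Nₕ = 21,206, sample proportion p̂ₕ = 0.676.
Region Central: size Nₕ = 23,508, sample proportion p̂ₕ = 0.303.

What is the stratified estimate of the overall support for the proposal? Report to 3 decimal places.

0.404

Wₕ = Nₕ/N with N = 248473: 0.3601, 0.2845, 0.1754, 0.0853, 0.0946.
p̂_st = 0.3601·0.282 + 0.2845·0.455 + 0.1754·0.492 + 0.0853·0.676 + 0.0946·0.303 ≈ 0.40367... → 0.404.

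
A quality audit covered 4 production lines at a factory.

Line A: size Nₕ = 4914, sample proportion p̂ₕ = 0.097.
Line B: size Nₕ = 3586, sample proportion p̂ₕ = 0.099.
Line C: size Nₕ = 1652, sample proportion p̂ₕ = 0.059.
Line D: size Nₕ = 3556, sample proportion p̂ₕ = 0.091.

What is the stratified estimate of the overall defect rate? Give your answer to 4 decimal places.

Wₕ = Nₕ/N with N = 13708: 0.3585, 0.2616, 0.1205, 0.2594.
p̂_st = 0.3585·0.097 + 0.2616·0.099 + 0.1205·0.059 + 0.2594·0.091 ≈ 0.091387... → 0.0914.

0.0914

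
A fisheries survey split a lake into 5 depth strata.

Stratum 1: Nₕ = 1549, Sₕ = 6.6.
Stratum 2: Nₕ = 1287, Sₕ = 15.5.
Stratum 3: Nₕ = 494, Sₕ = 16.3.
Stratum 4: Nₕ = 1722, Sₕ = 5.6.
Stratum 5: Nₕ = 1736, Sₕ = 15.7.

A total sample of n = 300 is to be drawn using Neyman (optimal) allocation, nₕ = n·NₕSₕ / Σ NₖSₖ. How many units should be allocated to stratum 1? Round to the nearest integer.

1: NₕSₕ = 1549·6.6 = 10223.4
2: NₕSₕ = 1287·15.5 = 19948.5
3: NₕSₕ = 494·16.3 = 8052.2
4: NₕSₕ = 1722·5.6 = 9643.2
5: NₕSₕ = 1736·15.7 = 27255.2
Σ NₕSₕ = 75122.5.
n_1 = 300·10223.4/75122.5 = 40.827... → 41.

41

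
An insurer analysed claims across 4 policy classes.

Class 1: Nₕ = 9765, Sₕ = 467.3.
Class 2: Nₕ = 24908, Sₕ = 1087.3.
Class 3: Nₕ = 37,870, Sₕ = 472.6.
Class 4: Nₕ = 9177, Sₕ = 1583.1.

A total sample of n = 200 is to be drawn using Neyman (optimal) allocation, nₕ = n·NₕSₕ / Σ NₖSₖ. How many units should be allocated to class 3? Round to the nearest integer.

56

Σ NₕSₕ = 9765·467.3 + 24908·1087.3 + 37870·472.6 + 9177·1583.1 = 64071123.6.
Share for 3: 17897362/64071123.6 = 0.27934.
n_3 = 200 × 0.27934 = 55.867... → 56.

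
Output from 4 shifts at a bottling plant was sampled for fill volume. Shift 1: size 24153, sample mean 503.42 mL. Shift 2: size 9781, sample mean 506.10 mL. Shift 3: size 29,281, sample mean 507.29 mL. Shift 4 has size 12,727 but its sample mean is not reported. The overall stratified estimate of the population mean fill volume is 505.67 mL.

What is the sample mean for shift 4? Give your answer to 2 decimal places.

505.88

N = 24153 + 9781 + 29281 + 12727 = 75942.
Overall total = μ·N = 505.67·75942 = 38401591.14.
Subtract the known strata: 24153·503.42 + 9781·506.10 + 29281·507.29 = 31963225.85.
Remaining total for shift 4: 38401591.14 − 31963225.85 = 6438365.29.
Divide by its size: 6438365.29 / 12727 = 505.8824... → 505.88.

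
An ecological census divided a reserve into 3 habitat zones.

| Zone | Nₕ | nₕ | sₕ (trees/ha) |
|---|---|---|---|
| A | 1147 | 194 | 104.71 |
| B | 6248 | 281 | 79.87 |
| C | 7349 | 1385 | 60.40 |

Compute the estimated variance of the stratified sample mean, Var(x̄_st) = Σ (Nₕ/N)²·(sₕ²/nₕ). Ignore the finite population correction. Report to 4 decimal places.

N = 14744; Wₕ = Nₕ/N.
zone A: (1147/14744)²·104.71²/194 = 0.3420352
zone B: (6248/14744)²·79.87²/281 = 4.0767347
zone C: (7349/14744)²·60.40²/1385 = 0.6544100
Sum = 5.0731799 → 5.0732.

5.0732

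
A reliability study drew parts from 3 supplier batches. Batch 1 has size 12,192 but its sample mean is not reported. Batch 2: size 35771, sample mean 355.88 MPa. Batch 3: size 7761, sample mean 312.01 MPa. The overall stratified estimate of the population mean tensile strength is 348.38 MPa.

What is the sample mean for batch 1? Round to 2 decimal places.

349.53

N = 12192 + 35771 + 7761 = 55724.
Overall total = μ·N = 348.38·55724 = 19413127.12.
Subtract the known strata: 35771·355.88 + 7761·312.01 = 15151693.09.
Remaining total for batch 1: 19413127.12 − 15151693.09 = 4261434.03.
Divide by its size: 4261434.03 / 12192 = 349.5271... → 349.53.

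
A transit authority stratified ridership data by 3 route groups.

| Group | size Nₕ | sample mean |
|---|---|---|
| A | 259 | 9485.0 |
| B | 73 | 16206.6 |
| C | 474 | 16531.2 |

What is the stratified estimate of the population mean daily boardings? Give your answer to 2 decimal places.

N = 259 + 73 + 474 = 806.
Overall mean = Σ (Nₕ/N)·x̄ₕ — weight by population share, not a simple average.
Σ Nₕx̄ₕ = 259·9485.0 + 73·16206.6 + 474·16531.2 = 2456615 + 1183081.8 + 7835788.8 = 11475485.6.
Divide by N: 11475485.6 / 806 = 14237.5752... → 14237.58.

14237.58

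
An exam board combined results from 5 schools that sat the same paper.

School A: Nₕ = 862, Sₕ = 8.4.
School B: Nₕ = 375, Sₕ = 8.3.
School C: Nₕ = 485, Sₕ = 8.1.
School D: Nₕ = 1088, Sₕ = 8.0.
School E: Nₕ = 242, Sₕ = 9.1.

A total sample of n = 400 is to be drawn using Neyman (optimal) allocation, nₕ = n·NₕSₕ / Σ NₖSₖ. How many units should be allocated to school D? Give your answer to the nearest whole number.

138

A: NₕSₕ = 862·8.4 = 7240.8
B: NₕSₕ = 375·8.3 = 3112.5
C: NₕSₕ = 485·8.1 = 3928.5
D: NₕSₕ = 1088·8.0 = 8704
E: NₕSₕ = 242·9.1 = 2202.2
Σ NₕSₕ = 25188.
n_D = 400·8704/25188 = 138.225... → 138.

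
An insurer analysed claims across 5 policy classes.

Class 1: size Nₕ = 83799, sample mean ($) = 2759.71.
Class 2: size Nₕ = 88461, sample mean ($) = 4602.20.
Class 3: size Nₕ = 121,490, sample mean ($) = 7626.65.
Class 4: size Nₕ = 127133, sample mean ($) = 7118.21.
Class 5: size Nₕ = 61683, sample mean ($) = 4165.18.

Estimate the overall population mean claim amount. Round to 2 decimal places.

x̄_st = (Σ Nₕx̄ₕ) / (Σ Nₕ) = (83799·2759.71 + 88461·4602.20 + 121490·7626.65 + 127133·7118.21 + 61683·4165.18) / 482566
= 2726818050.86 / 482566 = 5650.6634... → 5650.66.

5650.66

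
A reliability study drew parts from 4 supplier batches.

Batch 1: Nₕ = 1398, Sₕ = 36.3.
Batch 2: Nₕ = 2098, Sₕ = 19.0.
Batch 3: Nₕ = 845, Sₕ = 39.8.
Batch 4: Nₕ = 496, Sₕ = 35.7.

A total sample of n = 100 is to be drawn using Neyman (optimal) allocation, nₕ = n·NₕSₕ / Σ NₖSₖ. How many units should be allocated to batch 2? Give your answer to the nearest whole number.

Σ NₕSₕ = 1398·36.3 + 2098·19.0 + 845·39.8 + 496·35.7 = 141947.6.
Share for 2: 39862/141947.6 = 0.28082.
n_2 = 100 × 0.28082 = 28.082... → 28.

28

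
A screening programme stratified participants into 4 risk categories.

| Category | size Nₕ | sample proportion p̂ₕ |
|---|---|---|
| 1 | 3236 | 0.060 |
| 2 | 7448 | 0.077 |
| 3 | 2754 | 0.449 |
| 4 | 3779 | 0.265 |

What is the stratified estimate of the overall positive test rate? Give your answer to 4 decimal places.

0.1746

N = 3236 + 7448 + 2754 + 3779 = 17217.
Overall proportion = Σ (Nₕ/N)·p̂ₕ.
Σ Nₕp̂ₕ = 194.16 + 573.496 + 1236.546 + 1001.435 = 3005.637.
3005.637 / 17217 = 0.174574... → 0.1746.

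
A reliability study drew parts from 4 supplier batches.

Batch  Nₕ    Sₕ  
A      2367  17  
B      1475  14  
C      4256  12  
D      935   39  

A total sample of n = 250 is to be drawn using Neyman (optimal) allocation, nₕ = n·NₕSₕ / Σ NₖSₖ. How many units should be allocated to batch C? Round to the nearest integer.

A: NₕSₕ = 2367·17 = 40239
B: NₕSₕ = 1475·14 = 20650
C: NₕSₕ = 4256·12 = 51072
D: NₕSₕ = 935·39 = 36465
Σ NₕSₕ = 148426.
n_C = 250·51072/148426 = 86.023... → 86.

86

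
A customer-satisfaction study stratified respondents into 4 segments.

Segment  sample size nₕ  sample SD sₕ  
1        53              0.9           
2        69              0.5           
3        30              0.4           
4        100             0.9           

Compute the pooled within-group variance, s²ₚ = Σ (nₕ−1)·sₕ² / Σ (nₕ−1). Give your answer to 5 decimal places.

0.58044

1: (53−1)·0.9² = 52·0.81 = 42.12
2: (69−1)·0.5² = 68·0.25 = 17
3: (30−1)·0.4² = 29·0.16 = 4.64
4: (100−1)·0.9² = 99·0.81 = 80.19
Numerator = 143.95; denominator = Σ(nₕ−1) = 248.
s²ₚ = 143.95/248 = 0.5804435... → 0.58044.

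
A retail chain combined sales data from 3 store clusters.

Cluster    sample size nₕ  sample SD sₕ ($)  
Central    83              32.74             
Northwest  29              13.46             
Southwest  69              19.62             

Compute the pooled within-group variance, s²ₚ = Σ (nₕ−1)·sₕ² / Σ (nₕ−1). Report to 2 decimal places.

669.36

Central: (83−1)·32.74² = 82·1071.9076 = 87896.4232
Northwest: (29−1)·13.46² = 28·181.1716 = 5072.8048
Southwest: (69−1)·19.62² = 68·384.9444 = 26176.2192
Numerator = 119145.4472; denominator = Σ(nₕ−1) = 178.
s²ₚ = 119145.4472/178 = 669.3564... → 669.36.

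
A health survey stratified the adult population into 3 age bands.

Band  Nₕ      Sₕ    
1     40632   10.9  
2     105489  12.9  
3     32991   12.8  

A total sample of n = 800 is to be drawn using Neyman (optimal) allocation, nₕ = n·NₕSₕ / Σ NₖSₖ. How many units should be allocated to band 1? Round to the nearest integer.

Σ NₕSₕ = 40632·10.9 + 105489·12.9 + 32991·12.8 = 2225981.7.
Share for 1: 442888.8/2225981.7 = 0.19896.
n_1 = 800 × 0.19896 = 159.171... → 159.

159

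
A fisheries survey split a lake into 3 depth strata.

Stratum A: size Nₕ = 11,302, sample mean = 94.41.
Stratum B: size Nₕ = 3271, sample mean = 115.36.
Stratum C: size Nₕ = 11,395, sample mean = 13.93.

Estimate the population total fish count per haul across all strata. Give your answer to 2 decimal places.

1603096.73

Population total = Σ Nₕ·x̄ₕ (each stratum's size times its mean).
11302·94.41 + 3271·115.36 + 11395·13.93 = 1067021.82 + 377342.56 + 158732.35 = 1603096.73.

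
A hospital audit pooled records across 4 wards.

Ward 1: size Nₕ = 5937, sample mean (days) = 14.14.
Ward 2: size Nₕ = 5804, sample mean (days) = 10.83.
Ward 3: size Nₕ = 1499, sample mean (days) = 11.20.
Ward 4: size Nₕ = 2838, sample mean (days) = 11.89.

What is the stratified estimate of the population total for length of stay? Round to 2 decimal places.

1: 5937·14.14 = 83949.18
2: 5804·10.83 = 62857.32
3: 1499·11.20 = 16788.8
4: 2838·11.89 = 33743.82
τ̂ = Σ Nₕx̄ₕ = 197339.12.

197339.12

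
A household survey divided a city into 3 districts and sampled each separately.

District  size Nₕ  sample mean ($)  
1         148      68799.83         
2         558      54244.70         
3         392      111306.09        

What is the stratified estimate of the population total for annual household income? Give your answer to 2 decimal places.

84082904.72

1: 148·68799.83 = 10182374.84
2: 558·54244.70 = 30268542.6
3: 392·111306.09 = 43631987.28
τ̂ = Σ Nₕx̄ₕ = 84082904.72.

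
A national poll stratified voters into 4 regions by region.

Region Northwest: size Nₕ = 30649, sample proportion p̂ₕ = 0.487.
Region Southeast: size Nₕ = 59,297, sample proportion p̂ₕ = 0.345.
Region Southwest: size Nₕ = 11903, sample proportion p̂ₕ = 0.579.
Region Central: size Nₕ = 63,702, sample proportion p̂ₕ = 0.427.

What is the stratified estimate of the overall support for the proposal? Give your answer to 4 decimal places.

0.4197

Wₕ = Nₕ/N with N = 165551: 0.1851, 0.3582, 0.0719, 0.3848.
p̂_st = 0.1851·0.487 + 0.3582·0.345 + 0.0719·0.579 + 0.3848·0.427 ≈ 0.419666... → 0.4197.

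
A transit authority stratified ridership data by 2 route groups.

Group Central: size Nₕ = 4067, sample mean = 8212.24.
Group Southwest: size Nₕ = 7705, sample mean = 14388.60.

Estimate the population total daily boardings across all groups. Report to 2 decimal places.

144263343.08

Central: 4067·8212.24 = 33399180.08
Southwest: 7705·14388.60 = 110864163
τ̂ = Σ Nₕx̄ₕ = 144263343.08.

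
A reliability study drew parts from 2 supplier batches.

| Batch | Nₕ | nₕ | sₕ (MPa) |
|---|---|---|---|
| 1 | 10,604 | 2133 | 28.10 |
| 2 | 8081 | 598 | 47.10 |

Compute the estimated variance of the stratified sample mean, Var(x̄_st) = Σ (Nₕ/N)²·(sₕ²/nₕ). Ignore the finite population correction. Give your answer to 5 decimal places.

N = 18685; Wₕ = Nₕ/N.
batch 1: (10604/18685)²·28.10²/2133 = 0.11922711
batch 2: (8081/18685)²·47.10²/598 = 0.69388043
Sum = 0.81310754 → 0.81311.

0.81311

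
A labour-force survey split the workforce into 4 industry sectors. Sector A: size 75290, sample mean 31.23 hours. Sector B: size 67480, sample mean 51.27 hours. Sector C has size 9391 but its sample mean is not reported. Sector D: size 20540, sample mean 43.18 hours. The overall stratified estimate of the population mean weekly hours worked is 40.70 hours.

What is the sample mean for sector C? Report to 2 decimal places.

35.25

Σ Nₕx̄ₕ = N·μ, so 9391·x̄_C = 172701·40.70 − (75290·31.23 + 67480·51.27 + 20540·43.18).
= 7028930.7 − 6697923.5 = 331007.2.
x̄_C = 331007.2 / 9391 = 35.2473... → 35.25.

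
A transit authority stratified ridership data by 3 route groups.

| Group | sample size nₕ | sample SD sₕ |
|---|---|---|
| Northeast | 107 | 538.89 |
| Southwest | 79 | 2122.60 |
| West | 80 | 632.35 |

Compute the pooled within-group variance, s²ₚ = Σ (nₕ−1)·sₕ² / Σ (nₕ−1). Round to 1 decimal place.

1573367.7

Northeast: (107−1)·538.89² = 106·290402.4321 = 30782657.8026
Southwest: (79−1)·2122.60² = 78·4505430.76 = 351423599.28
West: (80−1)·632.35² = 79·399866.5225 = 31589455.2775
Numerator = 413795712.3601; denominator = Σ(nₕ−1) = 263.
s²ₚ = 413795712.3601/263 = 1573367.728... → 1573367.7.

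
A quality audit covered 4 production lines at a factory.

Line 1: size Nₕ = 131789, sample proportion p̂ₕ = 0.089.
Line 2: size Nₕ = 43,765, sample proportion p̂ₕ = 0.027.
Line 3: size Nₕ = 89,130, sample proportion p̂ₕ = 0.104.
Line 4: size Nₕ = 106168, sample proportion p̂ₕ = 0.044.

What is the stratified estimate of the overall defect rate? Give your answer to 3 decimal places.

0.072

Wₕ = Nₕ/N with N = 370852: 0.3554, 0.1180, 0.2403, 0.2863.
p̂_st = 0.3554·0.089 + 0.1180·0.027 + 0.2403·0.104 + 0.2863·0.044 ≈ 0.07241... → 0.072.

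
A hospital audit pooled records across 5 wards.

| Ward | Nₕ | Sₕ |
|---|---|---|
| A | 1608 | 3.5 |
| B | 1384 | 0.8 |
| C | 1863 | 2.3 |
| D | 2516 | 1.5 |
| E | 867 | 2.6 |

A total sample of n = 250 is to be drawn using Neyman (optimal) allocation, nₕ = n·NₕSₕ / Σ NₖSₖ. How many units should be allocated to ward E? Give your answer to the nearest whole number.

Σ NₕSₕ = 1608·3.5 + 1384·0.8 + 1863·2.3 + 2516·1.5 + 867·2.6 = 17048.3.
Share for E: 2254.2/17048.3 = 0.13222.
n_E = 250 × 0.13222 = 33.056... → 33.

33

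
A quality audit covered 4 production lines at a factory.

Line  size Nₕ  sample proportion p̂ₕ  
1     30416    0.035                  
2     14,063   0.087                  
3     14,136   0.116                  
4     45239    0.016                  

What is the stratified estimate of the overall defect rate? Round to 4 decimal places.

0.0448

N = 30416 + 14063 + 14136 + 45239 = 103854.
Overall proportion = Σ (Nₕ/N)·p̂ₕ.
Σ Nₕp̂ₕ = 1064.56 + 1223.481 + 1639.776 + 723.824 = 4651.641.
4651.641 / 103854 = 0.044790... → 0.0448.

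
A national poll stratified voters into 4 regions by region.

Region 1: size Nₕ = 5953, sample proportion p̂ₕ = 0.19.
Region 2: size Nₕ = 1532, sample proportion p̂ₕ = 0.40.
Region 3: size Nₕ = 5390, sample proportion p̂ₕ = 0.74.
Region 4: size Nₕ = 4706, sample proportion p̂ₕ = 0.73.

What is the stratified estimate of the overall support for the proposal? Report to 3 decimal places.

Wₕ = Nₕ/N with N = 17581: 0.3386, 0.0871, 0.3066, 0.2677.
p̂_st = 0.3386·0.19 + 0.0871·0.40 + 0.3066·0.74 + 0.2677·0.73 ≈ 0.52146... → 0.521.

0.521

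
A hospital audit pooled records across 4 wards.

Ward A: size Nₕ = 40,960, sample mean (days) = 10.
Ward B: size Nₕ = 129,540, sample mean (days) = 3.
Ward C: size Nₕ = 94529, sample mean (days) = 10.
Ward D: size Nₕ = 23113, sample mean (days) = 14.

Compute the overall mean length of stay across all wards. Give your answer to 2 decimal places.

7.17

N = 288142; weights Wₕ = Nₕ/N = (0.1422, 0.4496, 0.3281, 0.0802).
x̄_st = Σ Wₕ·x̄ₕ = 0.1422·10 + 0.4496·3 + 0.3281·10 + 0.0802·14 ≈ 7.1739...
→ 7.17.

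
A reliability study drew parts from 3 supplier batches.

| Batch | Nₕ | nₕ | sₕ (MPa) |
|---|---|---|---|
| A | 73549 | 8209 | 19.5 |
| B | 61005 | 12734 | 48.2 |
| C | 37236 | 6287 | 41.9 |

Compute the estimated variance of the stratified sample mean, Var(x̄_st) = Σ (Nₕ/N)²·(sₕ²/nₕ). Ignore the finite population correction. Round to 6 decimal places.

N = 171790; Wₕ = Nₕ/N.
batch A: (73549/171790)²·19.5²/8209 = 0.008490568
batch B: (61005/171790)²·48.2²/12734 = 0.023007230
batch C: (37236/171790)²·41.9²/6287 = 0.013119427
Sum = 0.044617225 → 0.044617.

0.044617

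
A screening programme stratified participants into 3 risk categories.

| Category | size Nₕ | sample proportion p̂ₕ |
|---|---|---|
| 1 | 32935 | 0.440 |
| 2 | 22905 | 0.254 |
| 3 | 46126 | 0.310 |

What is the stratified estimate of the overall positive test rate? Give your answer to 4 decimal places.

0.3394

N = 32935 + 22905 + 46126 = 101966.
Overall proportion = Σ (Nₕ/N)·p̂ₕ.
Σ Nₕp̂ₕ = 14491.4 + 5817.87 + 14299.06 = 34608.33.
34608.33 / 101966 = 0.339410... → 0.3394.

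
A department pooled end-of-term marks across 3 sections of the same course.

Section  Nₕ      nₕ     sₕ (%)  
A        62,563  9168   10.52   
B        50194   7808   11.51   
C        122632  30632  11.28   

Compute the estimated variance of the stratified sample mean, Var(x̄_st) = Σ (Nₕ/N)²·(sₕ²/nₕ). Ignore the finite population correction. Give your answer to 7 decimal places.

N = 235389; Wₕ = Nₕ/N.
section A: (62563/235389)²·10.52²/9168 = 0.0008527460
section B: (50194/235389)²·11.51²/7808 = 0.0007715110
section C: (122632/235389)²·11.28²/30632 = 0.0011274003
Sum = 0.0027516573 → 0.0027517.

0.0027517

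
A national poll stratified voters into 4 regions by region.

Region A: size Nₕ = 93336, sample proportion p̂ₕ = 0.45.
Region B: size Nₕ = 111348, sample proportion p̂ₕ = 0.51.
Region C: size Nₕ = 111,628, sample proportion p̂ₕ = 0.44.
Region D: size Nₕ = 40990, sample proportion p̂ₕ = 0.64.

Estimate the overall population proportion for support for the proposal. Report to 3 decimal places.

0.487

N = 93336 + 111348 + 111628 + 40990 = 357302.
Overall proportion = Σ (Nₕ/N)·p̂ₕ.
Σ Nₕp̂ₕ = 42001.2 + 56787.48 + 49116.32 + 26233.6 = 174138.6.
174138.6 / 357302 = 0.48737... → 0.487.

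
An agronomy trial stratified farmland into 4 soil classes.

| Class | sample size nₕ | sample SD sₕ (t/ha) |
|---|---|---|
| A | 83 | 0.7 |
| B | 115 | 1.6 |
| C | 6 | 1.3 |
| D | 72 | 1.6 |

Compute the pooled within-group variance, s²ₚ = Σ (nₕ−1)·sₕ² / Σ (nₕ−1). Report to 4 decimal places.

1.9200

Degrees of freedom: 82 + 114 + 5 + 71 = 272.
Σ(nₕ−1)sₕ² = 82·0.49 + 114·2.56 + 5·1.69 + 71·2.56 = 522.23.
s²ₚ = 522.23 / 272 = 1.919963... → 1.9200.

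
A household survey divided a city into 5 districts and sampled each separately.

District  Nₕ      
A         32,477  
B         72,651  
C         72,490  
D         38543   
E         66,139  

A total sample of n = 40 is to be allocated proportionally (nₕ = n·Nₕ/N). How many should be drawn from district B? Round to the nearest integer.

Share of district B = 72651/282300 = 0.25735.
Allocate 40 × 0.25735 = 10.294... → 10.

10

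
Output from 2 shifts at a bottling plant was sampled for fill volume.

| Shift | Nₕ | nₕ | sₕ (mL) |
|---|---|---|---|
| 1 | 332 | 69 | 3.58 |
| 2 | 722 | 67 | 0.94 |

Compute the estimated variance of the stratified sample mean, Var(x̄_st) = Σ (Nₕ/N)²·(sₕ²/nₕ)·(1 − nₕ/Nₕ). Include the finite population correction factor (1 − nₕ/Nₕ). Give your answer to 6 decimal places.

N = 1054; Wₕ = Nₕ/N.
shift 1: (332/1054)²·3.58²/69·(1 − 69/332) = 0.014599217
shift 2: (722/1054)²·0.94²/67·(1 − 67/722) = 0.005614075
Sum = 0.020213292 → 0.020213.

0.020213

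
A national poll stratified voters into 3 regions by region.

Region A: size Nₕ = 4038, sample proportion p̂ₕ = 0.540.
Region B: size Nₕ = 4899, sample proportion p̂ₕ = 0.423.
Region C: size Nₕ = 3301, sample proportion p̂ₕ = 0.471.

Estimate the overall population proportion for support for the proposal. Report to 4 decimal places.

0.4746

Wₕ = Nₕ/N with N = 12238: 0.3300, 0.4003, 0.2697.
p̂_st = 0.3300·0.540 + 0.4003·0.423 + 0.2697·0.471 ≈ 0.474552... → 0.4746.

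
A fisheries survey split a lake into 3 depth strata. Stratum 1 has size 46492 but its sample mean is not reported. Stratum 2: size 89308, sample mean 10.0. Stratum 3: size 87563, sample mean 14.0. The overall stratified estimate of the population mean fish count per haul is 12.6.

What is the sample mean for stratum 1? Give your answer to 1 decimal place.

N = 46492 + 89308 + 87563 = 223363.
Overall total = μ·N = 12.6·223363 = 2814373.8.
Subtract the known strata: 89308·10.0 + 87563·14.0 = 2118962.
Remaining total for stratum 1: 2814373.8 − 2118962 = 695411.8.
Divide by its size: 695411.8 / 46492 = 14.958... → 15.0.

15.0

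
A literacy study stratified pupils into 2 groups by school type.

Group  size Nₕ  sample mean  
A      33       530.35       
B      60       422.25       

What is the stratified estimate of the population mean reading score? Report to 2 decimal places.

460.61

N = 93; weights Wₕ = Nₕ/N = (0.3548, 0.6452).
x̄_st = Σ Wₕ·x̄ₕ = 0.3548·530.35 + 0.6452·422.25 ≈ 460.6081...
→ 460.61.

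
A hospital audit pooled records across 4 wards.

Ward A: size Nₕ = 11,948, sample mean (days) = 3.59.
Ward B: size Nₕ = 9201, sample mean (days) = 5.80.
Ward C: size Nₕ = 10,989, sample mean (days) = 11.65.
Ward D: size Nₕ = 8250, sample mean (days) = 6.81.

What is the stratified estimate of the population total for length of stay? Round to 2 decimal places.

Population total = Σ Nₕ·x̄ₕ (each stratum's size times its mean).
11948·3.59 + 9201·5.80 + 10989·11.65 + 8250·6.81 = 42893.32 + 53365.8 + 128021.85 + 56182.5 = 280463.47.

280463.47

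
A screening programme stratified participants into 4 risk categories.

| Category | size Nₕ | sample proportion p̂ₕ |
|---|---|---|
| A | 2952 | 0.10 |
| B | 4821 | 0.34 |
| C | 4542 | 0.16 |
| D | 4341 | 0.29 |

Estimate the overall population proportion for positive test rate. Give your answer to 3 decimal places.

0.235

Wₕ = Nₕ/N with N = 16656: 0.1772, 0.2894, 0.2727, 0.2606.
p̂_st = 0.1772·0.10 + 0.2894·0.34 + 0.2727·0.16 + 0.2606·0.29 ≈ 0.23535... → 0.235.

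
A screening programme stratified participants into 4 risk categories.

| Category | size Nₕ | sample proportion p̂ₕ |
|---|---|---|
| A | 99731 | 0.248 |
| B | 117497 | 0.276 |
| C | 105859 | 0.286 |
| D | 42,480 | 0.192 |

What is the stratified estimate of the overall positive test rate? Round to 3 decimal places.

Wₕ = Nₕ/N with N = 365567: 0.2728, 0.3214, 0.2896, 0.1162.
p̂_st = 0.2728·0.248 + 0.3214·0.276 + 0.2896·0.286 + 0.1162·0.192 ≈ 0.26150... → 0.261.

0.261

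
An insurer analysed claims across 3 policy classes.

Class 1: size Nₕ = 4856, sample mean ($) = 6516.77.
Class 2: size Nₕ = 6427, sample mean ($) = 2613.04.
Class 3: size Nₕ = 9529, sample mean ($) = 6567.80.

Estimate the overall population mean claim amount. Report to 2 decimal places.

N = 4856 + 6427 + 9529 = 20812.
Weight each subgroup mean by Nₕ/N and sum.
Σ Nₕx̄ₕ = 4856·6516.77 + 6427·2613.04 + 9529·6567.80 = 31645435.12 + 16794008.08 + 62584566.2 = 111024009.4.
Divide by N: 111024009.4 / 20812 = 5334.6151... → 5334.62.

5334.62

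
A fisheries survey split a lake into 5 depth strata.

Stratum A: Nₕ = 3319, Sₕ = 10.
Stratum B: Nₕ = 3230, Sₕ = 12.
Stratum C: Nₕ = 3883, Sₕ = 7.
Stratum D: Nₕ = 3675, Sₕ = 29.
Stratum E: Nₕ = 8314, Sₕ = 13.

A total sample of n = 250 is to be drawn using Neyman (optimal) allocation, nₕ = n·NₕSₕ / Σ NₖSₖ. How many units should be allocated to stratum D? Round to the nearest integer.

85

Σ NₕSₕ = 3319·10 + 3230·12 + 3883·7 + 3675·29 + 8314·13 = 313788.
Share for D: 106575/313788 = 0.33964.
n_D = 250 × 0.33964 = 84.910... → 85.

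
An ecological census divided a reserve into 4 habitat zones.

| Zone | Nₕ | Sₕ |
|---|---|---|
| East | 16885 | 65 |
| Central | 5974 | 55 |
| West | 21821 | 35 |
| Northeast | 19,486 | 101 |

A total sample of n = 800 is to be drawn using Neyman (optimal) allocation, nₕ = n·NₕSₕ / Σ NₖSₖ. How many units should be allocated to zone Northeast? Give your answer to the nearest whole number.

East: NₕSₕ = 16885·65 = 1097525
Central: NₕSₕ = 5974·55 = 328570
West: NₕSₕ = 21821·35 = 763735
Northeast: NₕSₕ = 19486·101 = 1968086
Σ NₕSₕ = 4157916.
n_Northeast = 800·1968086/4157916 = 378.668... → 379.

379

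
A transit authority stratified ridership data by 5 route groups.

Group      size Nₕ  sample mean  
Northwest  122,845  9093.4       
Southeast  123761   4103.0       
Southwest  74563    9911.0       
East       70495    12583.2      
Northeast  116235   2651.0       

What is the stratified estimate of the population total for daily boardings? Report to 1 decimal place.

3559055668.0

Estimate total by summing Nₕ·x̄ₕ over strata.
122845·9093.4 + 123761·4103.0 + 74563·9911.0 + 70495·12583.2 + 116235·2651.0 = 1117078723 + 507791383 + 738993893 + 887052684 + 308138985 = 3559055668.0.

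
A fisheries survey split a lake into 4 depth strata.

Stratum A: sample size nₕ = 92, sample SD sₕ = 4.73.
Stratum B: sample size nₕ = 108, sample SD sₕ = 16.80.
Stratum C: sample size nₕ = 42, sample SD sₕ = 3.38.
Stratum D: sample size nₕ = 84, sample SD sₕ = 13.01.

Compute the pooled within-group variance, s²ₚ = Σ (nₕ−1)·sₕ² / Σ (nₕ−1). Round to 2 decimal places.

145.19

A: (92−1)·4.73² = 91·22.3729 = 2035.9339
B: (108−1)·16.80² = 107·282.24 = 30199.68
C: (42−1)·3.38² = 41·11.4244 = 468.4004
D: (84−1)·13.01² = 83·169.2601 = 14048.5883
Numerator = 46752.6026; denominator = Σ(nₕ−1) = 322.
s²ₚ = 46752.6026/322 = 145.1944... → 145.19.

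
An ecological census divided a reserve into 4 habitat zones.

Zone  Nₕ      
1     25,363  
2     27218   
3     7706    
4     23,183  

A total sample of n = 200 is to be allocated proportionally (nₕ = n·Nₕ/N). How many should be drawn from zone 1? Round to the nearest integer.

N = 25363 + 27218 + 7706 + 23183 = 83470.
n_1 = 200·25363/83470 = 60.772... → 61.

61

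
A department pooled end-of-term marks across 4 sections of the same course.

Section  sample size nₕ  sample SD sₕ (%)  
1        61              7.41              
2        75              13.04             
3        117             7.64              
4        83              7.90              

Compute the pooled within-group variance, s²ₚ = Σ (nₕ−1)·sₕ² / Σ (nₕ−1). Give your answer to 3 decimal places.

Degrees of freedom: 60 + 74 + 116 + 82 = 332.
Σ(nₕ−1)sₕ² = 60·54.9081 + 74·170.0416 + 116·58.3696 + 82·62.41 = 27766.058.
s²ₚ = 27766.058 / 332 = 83.63270... → 83.633.

83.633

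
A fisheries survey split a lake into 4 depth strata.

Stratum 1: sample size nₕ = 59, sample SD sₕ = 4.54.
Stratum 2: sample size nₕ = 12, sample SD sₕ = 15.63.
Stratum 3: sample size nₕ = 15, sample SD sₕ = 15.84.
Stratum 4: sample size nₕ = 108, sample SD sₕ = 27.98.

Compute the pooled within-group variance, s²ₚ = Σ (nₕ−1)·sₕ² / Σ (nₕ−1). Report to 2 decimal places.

Degrees of freedom: 58 + 11 + 14 + 107 = 190.
Σ(nₕ−1)sₕ² = 58·20.6116 + 11·244.2969 + 14·250.9056 + 107·782.8804 = 91163.6199.
s²ₚ = 91163.6199 / 190 = 479.8085... → 479.81.

479.81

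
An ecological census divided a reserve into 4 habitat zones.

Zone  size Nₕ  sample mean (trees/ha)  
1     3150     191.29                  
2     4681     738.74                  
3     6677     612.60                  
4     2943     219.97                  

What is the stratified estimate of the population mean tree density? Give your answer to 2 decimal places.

504.17

N = 3150 + 4681 + 6677 + 2943 = 17451.
The stratified mean weights each stratum mean by its population share Nₕ/N.
Σ Nₕx̄ₕ = 3150·191.29 + 4681·738.74 + 6677·612.60 + 2943·219.97 = 602563.5 + 3458041.94 + 4090330.2 + 647371.71 = 8798307.35.
Divide by N: 8798307.35 / 17451 = 504.1721... → 504.17.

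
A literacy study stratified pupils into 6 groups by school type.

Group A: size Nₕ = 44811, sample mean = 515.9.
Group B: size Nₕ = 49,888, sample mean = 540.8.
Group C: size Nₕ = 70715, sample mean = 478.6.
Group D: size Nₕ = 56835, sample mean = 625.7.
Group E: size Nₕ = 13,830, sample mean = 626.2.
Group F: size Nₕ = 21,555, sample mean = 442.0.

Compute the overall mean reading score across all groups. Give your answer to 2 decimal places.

534.44

N = 257634; weights Wₕ = Nₕ/N = (0.1739, 0.1936, 0.2745, 0.2206, 0.0537, 0.0837).
x̄_st = Σ Wₕ·x̄ₕ = 0.1739·515.9 + 0.1936·540.8 + 0.2745·478.6 + 0.2206·625.7 + 0.0537·626.2 + 0.0837·442.0 ≈ 534.4440...
→ 534.44.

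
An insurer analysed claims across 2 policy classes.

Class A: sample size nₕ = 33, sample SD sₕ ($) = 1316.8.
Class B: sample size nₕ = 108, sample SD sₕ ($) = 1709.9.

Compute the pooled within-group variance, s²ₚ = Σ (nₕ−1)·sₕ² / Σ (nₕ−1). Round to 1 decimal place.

A: (33−1)·1316.8² = 32·1733962.24 = 55486791.68
B: (108−1)·1709.9² = 107·2923758.01 = 312842107.07
Numerator = 368328898.75; denominator = Σ(nₕ−1) = 139.
s²ₚ = 368328898.75/139 = 2649848.192... → 2649848.2.

2649848.2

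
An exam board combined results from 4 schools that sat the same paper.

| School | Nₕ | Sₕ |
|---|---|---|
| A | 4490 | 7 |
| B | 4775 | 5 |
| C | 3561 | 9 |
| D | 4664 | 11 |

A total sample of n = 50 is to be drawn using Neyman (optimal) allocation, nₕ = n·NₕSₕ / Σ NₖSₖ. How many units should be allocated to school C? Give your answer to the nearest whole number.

12

Σ NₕSₕ = 4490·7 + 4775·5 + 3561·9 + 4664·11 = 138658.
Share for C: 32049/138658 = 0.23114.
n_C = 50 × 0.23114 = 11.557... → 12.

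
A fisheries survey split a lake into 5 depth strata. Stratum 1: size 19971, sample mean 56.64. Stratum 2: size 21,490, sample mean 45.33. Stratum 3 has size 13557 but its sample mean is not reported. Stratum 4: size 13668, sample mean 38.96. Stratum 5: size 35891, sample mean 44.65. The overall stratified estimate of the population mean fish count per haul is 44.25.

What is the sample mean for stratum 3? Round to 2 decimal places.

N = 19971 + 21490 + 13557 + 13668 + 35891 = 104577.
Overall total = μ·N = 44.25·104577 = 4627532.25.
Subtract the known strata: 19971·56.64 + 21490·45.33 + 13668·38.96 + 35891·44.65 = 4240337.57.
Remaining total for stratum 3: 4627532.25 − 4240337.57 = 387194.68.
Divide by its size: 387194.68 / 13557 = 28.5605... → 28.56.

28.56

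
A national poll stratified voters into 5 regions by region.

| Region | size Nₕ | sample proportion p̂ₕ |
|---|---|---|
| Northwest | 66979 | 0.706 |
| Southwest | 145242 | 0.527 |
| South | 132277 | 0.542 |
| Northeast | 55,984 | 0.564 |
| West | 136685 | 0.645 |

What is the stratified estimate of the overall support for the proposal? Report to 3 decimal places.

Wₕ = Nₕ/N with N = 537167: 0.1247, 0.2704, 0.2462, 0.1042, 0.2545.
p̂_st = 0.1247·0.706 + 0.2704·0.527 + 0.2462·0.542 + 0.1042·0.564 + 0.2545·0.645 ≈ 0.58690... → 0.587.

0.587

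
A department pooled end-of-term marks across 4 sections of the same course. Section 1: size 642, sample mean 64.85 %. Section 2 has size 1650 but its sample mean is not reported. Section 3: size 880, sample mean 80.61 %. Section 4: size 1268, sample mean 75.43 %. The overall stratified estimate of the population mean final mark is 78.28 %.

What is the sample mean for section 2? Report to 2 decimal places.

84.45

Σ Nₕx̄ₕ = N·μ, so 1650·x̄_2 = 4440·78.28 − (642·64.85 + 880·80.61 + 1268·75.43).
= 347563.2 − 208215.74 = 139347.46.
x̄_2 = 139347.46 / 1650 = 84.4530... → 84.45.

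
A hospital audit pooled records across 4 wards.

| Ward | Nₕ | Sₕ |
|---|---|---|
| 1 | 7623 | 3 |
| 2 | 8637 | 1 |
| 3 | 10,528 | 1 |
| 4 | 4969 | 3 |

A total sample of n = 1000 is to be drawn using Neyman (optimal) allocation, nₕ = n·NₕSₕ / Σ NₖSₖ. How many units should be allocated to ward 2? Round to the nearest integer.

152

Σ NₕSₕ = 7623·3 + 8637·1 + 10528·1 + 4969·3 = 56941.
Share for 2: 8637/56941 = 0.15168.
n_2 = 1000 × 0.15168 = 151.683... → 152.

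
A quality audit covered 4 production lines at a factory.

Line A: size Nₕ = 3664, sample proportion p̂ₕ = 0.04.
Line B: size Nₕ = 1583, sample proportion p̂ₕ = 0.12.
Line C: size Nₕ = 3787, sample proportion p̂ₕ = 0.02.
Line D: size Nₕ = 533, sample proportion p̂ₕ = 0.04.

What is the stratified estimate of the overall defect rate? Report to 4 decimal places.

0.0453

Wₕ = Nₕ/N with N = 9567: 0.3830, 0.1655, 0.3958, 0.0557.
p̂_st = 0.3830·0.04 + 0.1655·0.12 + 0.3958·0.02 + 0.0557·0.04 ≈ 0.045320... → 0.0453.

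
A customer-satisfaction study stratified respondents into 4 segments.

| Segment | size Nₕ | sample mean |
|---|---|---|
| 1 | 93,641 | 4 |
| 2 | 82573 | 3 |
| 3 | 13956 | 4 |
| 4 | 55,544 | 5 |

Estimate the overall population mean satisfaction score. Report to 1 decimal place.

3.9

N = 93641 + 82573 + 13956 + 55544 = 245714.
Overall mean = Σ (Nₕ/N)·x̄ₕ — weight by population share, not a simple average.
Σ Nₕx̄ₕ = 93641·4 + 82573·3 + 13956·4 + 55544·5 = 374564 + 247719 + 55824 + 277720 = 955827.
Divide by N: 955827 / 245714 = 3.890... → 3.9.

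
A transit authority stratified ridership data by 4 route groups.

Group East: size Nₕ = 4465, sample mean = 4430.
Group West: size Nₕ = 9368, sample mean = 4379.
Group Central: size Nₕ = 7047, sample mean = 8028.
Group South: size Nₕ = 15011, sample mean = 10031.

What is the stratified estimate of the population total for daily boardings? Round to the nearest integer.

Population total = Σ Nₕ·x̄ₕ (each stratum's size times its mean).
4465·4430 + 9368·4379 + 7047·8028 + 15011·10031 = 19779950 + 41022472 + 56573316 + 150575341 = 267951079.

267951079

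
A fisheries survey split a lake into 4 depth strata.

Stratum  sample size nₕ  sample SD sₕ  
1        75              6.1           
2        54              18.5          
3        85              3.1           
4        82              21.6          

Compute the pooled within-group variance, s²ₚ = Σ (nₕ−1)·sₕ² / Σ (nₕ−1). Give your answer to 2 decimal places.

1: (75−1)·6.1² = 74·37.21 = 2753.54
2: (54−1)·18.5² = 53·342.25 = 18139.25
3: (85−1)·3.1² = 84·9.61 = 807.24
4: (82−1)·21.6² = 81·466.56 = 37791.36
Numerator = 59491.39; denominator = Σ(nₕ−1) = 292.
s²ₚ = 59491.39/292 = 203.7376... → 203.74.

203.74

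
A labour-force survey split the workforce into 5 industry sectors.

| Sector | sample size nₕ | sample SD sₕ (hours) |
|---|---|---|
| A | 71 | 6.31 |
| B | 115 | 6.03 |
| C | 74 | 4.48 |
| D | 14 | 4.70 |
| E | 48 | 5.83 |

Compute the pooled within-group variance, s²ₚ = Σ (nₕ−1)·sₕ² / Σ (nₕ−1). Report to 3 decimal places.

32.436

A: (71−1)·6.31² = 70·39.8161 = 2787.127
B: (115−1)·6.03² = 114·36.3609 = 4145.1426
C: (74−1)·4.48² = 73·20.0704 = 1465.1392
D: (14−1)·4.70² = 13·22.09 = 287.17
E: (48−1)·5.83² = 47·33.9889 = 1597.4783
Numerator = 10282.0571; denominator = Σ(nₕ−1) = 317.
s²ₚ = 10282.0571/317 = 32.43551... → 32.436.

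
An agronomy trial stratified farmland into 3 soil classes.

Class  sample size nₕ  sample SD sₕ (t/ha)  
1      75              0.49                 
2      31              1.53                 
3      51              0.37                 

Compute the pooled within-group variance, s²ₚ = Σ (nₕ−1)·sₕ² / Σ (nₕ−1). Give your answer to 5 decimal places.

0.61584

Degrees of freedom: 74 + 30 + 50 = 154.
Σ(nₕ−1)sₕ² = 74·0.2401 + 30·2.3409 + 50·0.1369 = 94.8394.
s²ₚ = 94.8394 / 154 = 0.6158403... → 0.61584.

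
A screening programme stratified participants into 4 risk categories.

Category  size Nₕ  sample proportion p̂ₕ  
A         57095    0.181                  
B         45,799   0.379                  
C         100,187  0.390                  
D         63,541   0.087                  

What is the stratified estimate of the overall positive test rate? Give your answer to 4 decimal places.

N = 57095 + 45799 + 100187 + 63541 = 266622.
Overall proportion = Σ (Nₕ/N)·p̂ₕ.
Σ Nₕp̂ₕ = 10334.195 + 17357.821 + 39072.93 + 5528.067 = 72293.013.
72293.013 / 266622 = 0.271144... → 0.2711.

0.2711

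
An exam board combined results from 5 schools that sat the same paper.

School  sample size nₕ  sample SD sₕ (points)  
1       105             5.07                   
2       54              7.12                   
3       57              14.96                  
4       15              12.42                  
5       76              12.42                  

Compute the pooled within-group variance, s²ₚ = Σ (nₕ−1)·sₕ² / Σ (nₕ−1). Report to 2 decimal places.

1: (105−1)·5.07² = 104·25.7049 = 2673.3096
2: (54−1)·7.12² = 53·50.6944 = 2686.8032
3: (57−1)·14.96² = 56·223.8016 = 12532.8896
4: (15−1)·12.42² = 14·154.2564 = 2159.5896
5: (76−1)·12.42² = 75·154.2564 = 11569.23
Numerator = 31621.822; denominator = Σ(nₕ−1) = 302.
s²ₚ = 31621.822/302 = 104.7080... → 104.71.

104.71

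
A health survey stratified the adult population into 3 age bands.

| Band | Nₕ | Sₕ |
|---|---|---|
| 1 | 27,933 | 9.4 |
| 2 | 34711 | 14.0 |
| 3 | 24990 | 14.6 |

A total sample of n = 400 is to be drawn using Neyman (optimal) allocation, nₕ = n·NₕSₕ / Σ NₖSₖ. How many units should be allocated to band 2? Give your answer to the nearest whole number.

175

1: NₕSₕ = 27933·9.4 = 262570.2
2: NₕSₕ = 34711·14.0 = 485954
3: NₕSₕ = 24990·14.6 = 364854
Σ NₕSₕ = 1113378.2.
n_2 = 400·485954/1113378.2 = 174.587... → 175.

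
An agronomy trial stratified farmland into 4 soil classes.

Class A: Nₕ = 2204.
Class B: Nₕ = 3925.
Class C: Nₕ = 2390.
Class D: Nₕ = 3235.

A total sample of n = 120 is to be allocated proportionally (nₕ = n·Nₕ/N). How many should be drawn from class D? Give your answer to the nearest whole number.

Share of class D = 3235/11754 = 0.27523.
Allocate 120 × 0.27523 = 33.027... → 33.

33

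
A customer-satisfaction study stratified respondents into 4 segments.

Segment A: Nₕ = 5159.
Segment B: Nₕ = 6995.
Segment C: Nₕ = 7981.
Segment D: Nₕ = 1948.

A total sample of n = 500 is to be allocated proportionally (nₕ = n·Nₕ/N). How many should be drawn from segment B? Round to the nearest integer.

158

N = 5159 + 6995 + 7981 + 1948 = 22083.
n_B = 500·6995/22083 = 158.380... → 158.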